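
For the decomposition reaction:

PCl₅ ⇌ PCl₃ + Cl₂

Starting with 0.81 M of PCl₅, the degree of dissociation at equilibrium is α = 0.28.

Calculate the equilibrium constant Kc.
K_c = 0.0882

x = α·[A]₀ = 0.28 × 0.81 = 0.2268 M dissociated.
At eq: [PCl₅] = 0.81 − 0.2268 = 0.5832 M; [PCl₃] = [Cl₂] = x = 0.2268 M.
Kc = [PCl₃][Cl₂]/[PCl₅] = (0.2268)²/0.5832 = 0.0882.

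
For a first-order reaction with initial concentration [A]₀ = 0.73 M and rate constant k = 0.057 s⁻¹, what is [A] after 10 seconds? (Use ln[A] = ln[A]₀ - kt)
0.4128 M

ln[A] = ln[A]₀ - k·t = ln(0.73) - (0.057)·(10) = -0.3147 - 0.5700 = -0.8847
[A] = e^(-0.8847) = 0.4128 M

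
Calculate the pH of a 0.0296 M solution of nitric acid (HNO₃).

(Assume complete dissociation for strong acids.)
pH = 1.53

[H⁺] = 0.0296 M for strong acid. pH = -log[H⁺] = -log(0.0296)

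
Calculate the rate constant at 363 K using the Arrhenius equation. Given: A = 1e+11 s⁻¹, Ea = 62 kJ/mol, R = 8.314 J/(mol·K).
1.20e+02 s⁻¹

k = A·exp(-Ea/(R·T)) = 1e+11·exp(-62000/(8.314·363)) = 1e+11·exp(-20.5435) = 1e+11·1.1969e-09 = 1.20e+02 s⁻¹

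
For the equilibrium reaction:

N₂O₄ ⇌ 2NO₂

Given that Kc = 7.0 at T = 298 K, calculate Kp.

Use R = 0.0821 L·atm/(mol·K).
K_p = 171.2606

Δn = (moles gaseous products) − (moles gaseous reactants) = 1
T = 298 K; RT = 0.0821 × 298 = 24.4658
Kp = Kc·(RT)^Δn = 7.0 × (24.4658)^1 = 7.0 × 24.4658 = 171.2606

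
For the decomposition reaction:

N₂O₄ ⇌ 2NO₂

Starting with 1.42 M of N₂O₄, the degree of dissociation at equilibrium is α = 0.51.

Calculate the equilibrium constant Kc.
K_c = 3.0150

x = α·[A]₀ = 0.51 × 1.42 = 0.7242 M dissociated.
At eq: [N₂O₄] = 1.42 − 0.7242 = 0.6958 M; [NO₂] = 2x = 1.448 M.
Kc = [NO₂]²/[N₂O₄] = (1.448)²/0.6958 = 3.015.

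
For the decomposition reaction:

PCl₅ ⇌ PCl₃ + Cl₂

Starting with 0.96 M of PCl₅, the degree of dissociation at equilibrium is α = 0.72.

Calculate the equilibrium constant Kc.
K_c = 1.7774

x = α·[A]₀ = 0.72 × 0.96 = 0.6912 M dissociated.
At eq: [PCl₅] = 0.96 − 0.6912 = 0.2688 M; [PCl₃] = [Cl₂] = x = 0.6912 M.
Kc = [PCl₃][Cl₂]/[PCl₅] = (0.6912)²/0.2688 = 1.777.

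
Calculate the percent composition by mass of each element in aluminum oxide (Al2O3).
Al: 52.92%, O: 47.08%

Molar mass of Al2O3 = 101.96 g/mol
% Al = (2 × 26.98) / 101.96 × 100% = 53.96 / 101.96 × 100% = 52.92%
% O = (3 × 16.0) / 101.96 × 100% = 48 / 101.96 × 100% = 47.08%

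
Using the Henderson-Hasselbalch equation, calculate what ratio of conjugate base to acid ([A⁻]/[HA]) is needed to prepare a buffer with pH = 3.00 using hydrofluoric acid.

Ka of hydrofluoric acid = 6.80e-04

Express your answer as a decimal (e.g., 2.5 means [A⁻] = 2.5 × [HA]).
[A⁻]/[HA] = 0.680

pKa = −log(6.80e-04) = 3.1675. pH = pKa + log([A⁻]/[HA]). 3.00 = 3.1675 + log(ratio). log(ratio) = 3.00 − 3.1675 = -0.1675. ratio = 10^(-0.1675) = 0.680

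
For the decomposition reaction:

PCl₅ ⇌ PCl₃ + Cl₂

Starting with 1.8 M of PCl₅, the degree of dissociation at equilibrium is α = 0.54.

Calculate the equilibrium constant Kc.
K_c = 1.1410

x = α·[A]₀ = 0.54 × 1.8 = 0.972 M dissociated.
At eq: [PCl₅] = 1.8 − 0.972 = 0.828 M; [PCl₃] = [Cl₂] = x = 0.972 M.
Kc = [PCl₃][Cl₂]/[PCl₅] = (0.972)²/0.828 = 1.141.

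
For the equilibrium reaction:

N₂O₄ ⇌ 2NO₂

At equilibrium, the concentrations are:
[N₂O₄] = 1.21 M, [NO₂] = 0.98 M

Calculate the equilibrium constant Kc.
K_c = 0.7937

Kc = ([NO₂]^2) / ([N₂O₄])
   = ((0.98)^2) / ((1.21))
   = 0.9604 / 1.21 = 0.7937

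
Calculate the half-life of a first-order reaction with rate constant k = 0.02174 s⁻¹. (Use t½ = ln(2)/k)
31.88 s

t½ = ln(2)/k = 0.6931/0.02174 = 31.88 s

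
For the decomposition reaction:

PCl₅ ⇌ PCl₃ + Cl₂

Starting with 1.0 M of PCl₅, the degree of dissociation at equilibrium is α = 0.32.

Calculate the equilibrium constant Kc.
K_c = 0.1506

x = α·[A]₀ = 0.32 × 1.0 = 0.32 M dissociated.
At eq: [PCl₅] = 1.0 − 0.32 = 0.68 M; [PCl₃] = [Cl₂] = x = 0.32 M.
Kc = [PCl₃][Cl₂]/[PCl₅] = (0.32)²/0.68 = 0.1506.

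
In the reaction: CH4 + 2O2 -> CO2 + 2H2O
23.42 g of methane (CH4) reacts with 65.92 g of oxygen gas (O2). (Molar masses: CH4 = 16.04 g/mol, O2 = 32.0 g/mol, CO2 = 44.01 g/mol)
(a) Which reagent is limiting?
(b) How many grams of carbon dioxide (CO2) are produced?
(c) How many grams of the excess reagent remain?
(a) O2, (b) 45.33 g, (c) 6.899 g

Moles of CH4 = 23.42 g ÷ 16.04 g/mol = 1.4601 mol
Moles of O2 = 65.92 g ÷ 32.0 g/mol = 2.06 mol
Moles ÷ coefficient: CH4: 1.4601/1 = 1.46, O2: 2.06/2 = 1.03
(a) O2 has the smaller value, so O2 is the limiting reagent.
(b) Moles of CO2 = 2.06 mol O2 × (1/2) = 1.03 mol; mass = 1.03 mol × 44.01 g/mol = 45.33 g
(c) CH4 consumed = 2.06 × (1/2) = 1.03 mol; remaining = 1.4601 − 1.03 = 0.4301 mol; mass = 0.4301 mol × 16.04 g/mol = 6.899 g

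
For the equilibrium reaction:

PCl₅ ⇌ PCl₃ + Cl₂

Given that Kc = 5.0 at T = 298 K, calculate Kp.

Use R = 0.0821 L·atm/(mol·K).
K_p = 122.3290

Δn = (moles gaseous products) − (moles gaseous reactants) = 1
T = 298 K; RT = 0.0821 × 298 = 24.4658
Kp = Kc·(RT)^Δn = 5.0 × (24.4658)^1 = 5.0 × 24.4658 = 122.3290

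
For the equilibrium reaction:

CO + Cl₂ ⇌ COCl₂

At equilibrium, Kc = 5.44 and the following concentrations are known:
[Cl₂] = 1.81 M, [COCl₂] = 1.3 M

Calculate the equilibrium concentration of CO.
[CO] = 0.1320 M

Kc = ([COCl₂]) / ([CO] × [Cl₂]) = 5.44
[CO]^1 = (product terms)/(Kc · other reactant terms) = 1.3 / (5.44 · 1.81) = 0.13203
[CO] = 0.1320 M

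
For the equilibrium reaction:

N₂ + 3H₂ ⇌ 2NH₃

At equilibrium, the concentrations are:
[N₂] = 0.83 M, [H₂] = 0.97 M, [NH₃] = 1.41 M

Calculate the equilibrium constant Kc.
K_c = 2.6245

Kc = ([NH₃]^2) / ([N₂] × [H₂]^3)
   = ((1.41)^2) / ((0.83)·(0.97)^3)
   = 1.9881 / 0.75752 = 2.6245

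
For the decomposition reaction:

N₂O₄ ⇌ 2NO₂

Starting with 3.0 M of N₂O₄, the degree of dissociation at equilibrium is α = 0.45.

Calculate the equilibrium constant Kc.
K_c = 4.4182

x = α·[A]₀ = 0.45 × 3.0 = 1.35 M dissociated.
At eq: [N₂O₄] = 3.0 − 1.35 = 1.65 M; [NO₂] = 2x = 2.7 M.
Kc = [NO₂]²/[N₂O₄] = (2.7)²/1.65 = 4.418.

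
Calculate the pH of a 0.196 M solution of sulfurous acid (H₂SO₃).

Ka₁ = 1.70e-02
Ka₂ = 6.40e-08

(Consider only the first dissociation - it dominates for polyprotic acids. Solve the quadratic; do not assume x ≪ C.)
pH = 1.30

x² + Ka₁·x − Ka₁·C = 0 with Ka₁ = 1.70e-02, C = 0.196.
x = (−Ka₁ + √(Ka₁² + 4·Ka₁·C))/2 = 4.9846e-02 M, so pH = 1.30.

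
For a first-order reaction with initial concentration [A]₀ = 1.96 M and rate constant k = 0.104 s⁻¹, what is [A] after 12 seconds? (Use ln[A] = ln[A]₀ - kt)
0.5627 M

ln[A] = ln[A]₀ - k·t = ln(1.96) - (0.104)·(12) = 0.6729 - 1.2480 = -0.5751
[A] = e^(-0.5751) = 0.5627 M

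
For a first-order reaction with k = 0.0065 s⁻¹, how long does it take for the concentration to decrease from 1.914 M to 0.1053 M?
446.17 s

From ln[A] = ln[A]₀ - k·t: t = ln([A]₀/[A])/k = ln(1.914/0.1053)/0.0065 = ln(18.1766)/0.0065 = 2.9001/0.0065 = 446.17 s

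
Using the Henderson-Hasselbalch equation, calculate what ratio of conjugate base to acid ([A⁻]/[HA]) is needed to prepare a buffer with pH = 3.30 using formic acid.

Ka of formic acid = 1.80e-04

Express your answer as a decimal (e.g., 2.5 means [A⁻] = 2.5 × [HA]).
[A⁻]/[HA] = 0.359

pKa = −log(1.80e-04) = 3.7447. pH = pKa + log([A⁻]/[HA]). 3.30 = 3.7447 + log(ratio). log(ratio) = 3.30 − 3.7447 = -0.4447. ratio = 10^(-0.4447) = 0.359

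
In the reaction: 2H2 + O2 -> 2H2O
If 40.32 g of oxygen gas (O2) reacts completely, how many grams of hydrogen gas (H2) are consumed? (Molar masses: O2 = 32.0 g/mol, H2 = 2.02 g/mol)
Moles of O2 = 40.32 g ÷ 32.0 g/mol = 1.26 mol
Mole ratio: 2 mol H2 / 1 mol O2
Moles of H2 = 1.26 × (2/1) = 2.52 mol
Mass of H2 = 2.52 mol × 2.02 g/mol = 5.09 g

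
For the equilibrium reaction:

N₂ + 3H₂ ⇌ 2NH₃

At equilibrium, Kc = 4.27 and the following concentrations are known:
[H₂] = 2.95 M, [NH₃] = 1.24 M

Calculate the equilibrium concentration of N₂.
[N₂] = 0.0140 M

Kc = ([NH₃]^2) / ([N₂] × [H₂]^3) = 4.27
[N₂]^1 = (product terms)/(Kc · other reactant terms) = 1.5376 / (4.27 · 25.672) = 0.014027
[N₂] = 0.0140 M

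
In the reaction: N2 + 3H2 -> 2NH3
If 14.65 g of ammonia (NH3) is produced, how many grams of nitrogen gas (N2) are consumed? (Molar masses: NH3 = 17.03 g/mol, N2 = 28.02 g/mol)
Moles of NH3 = 14.65 g ÷ 17.03 g/mol = 0.860247 mol
Mole ratio: 1 mol N2 / 2 mol NH3
Moles of N2 = 0.860247 × (1/2) = 0.430123 mol
Mass of N2 = 0.430123 mol × 28.02 g/mol = 12.05 g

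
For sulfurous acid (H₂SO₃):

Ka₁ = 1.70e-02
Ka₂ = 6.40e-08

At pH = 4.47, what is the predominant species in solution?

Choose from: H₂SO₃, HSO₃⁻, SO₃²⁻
HSO₃⁻

pKa1 = 1.77, pKa2 = 7.19. Each pKa is the crossover between adjacent species; pH = 4.47 lies in the region where HSO₃⁻ predominates.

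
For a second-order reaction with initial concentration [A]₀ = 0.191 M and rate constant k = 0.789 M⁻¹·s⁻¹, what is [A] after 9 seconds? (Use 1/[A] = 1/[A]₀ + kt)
0.0811 M

1/[A] = 1/[A]₀ + k·t = 1/0.191 + (0.789)·(9) = 5.2356 + 7.1010 = 12.3366
[A] = 1/12.3366 = 0.0811 M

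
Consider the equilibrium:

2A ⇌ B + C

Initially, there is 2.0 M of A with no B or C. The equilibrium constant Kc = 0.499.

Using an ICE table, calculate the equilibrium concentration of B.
[B] = 0.586 M

ICE: [A] = 2.0 − 2x, [B] = [C] = x.
Kc = x²/(2.0 − 2x)² = 0.499 ⇒ √Kc = x/(2.0 − 2x).
x = √0.499·2.0/(1 + 2√0.499) = 0.7064·2.0/2.4128 = 0.58554.
[B] = x = 0.586 M.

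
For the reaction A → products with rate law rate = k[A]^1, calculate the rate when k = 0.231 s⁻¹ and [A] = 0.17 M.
0.03927 M/s

rate = k·[A]^1 = 0.231·(0.17)^1 = 0.231·0.17 = 0.03927 M/s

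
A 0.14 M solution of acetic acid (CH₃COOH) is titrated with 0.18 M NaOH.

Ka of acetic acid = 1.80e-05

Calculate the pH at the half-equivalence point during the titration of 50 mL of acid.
pH = pKa = 4.74

At the half-equivalence point, [HA] = [A⁻], so by Henderson–Hasselbalch pH = pKa + log(1) = pKa.
pKa = −log(1.80e-05) = 4.74.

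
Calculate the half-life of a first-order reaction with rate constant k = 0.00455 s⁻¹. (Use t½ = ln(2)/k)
152.34 s

t½ = ln(2)/k = 0.6931/0.00455 = 152.34 s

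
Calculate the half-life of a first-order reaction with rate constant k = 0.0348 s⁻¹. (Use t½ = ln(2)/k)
19.92 s

t½ = ln(2)/k = 0.6931/0.0348 = 19.92 s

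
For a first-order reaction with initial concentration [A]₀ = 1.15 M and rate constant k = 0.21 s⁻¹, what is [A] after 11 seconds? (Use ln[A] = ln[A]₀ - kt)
0.1142 M

ln[A] = ln[A]₀ - k·t = ln(1.15) - (0.21)·(11) = 0.1398 - 2.3100 = -2.1702
[A] = e^(-2.1702) = 0.1142 M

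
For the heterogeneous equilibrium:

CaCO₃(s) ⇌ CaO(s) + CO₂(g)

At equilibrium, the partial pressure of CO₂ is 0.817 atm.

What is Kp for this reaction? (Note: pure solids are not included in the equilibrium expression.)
K_p = 0.817

Solids (CaCO₃, CaO) have activity 1 and are excluded.
Kp = P(CO₂) = 0.817.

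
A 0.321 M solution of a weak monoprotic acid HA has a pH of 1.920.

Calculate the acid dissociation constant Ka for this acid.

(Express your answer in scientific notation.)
K_a = 4.68e-04

[H⁺] = 10^(−pH) = 10^(−1.920) = 1.202e-02 M. For HA ⇌ H⁺ + A⁻, Ka = x²/(C − x) = (1.202e-02)²/(0.321 − 1.202e-02) = 4.68e-04.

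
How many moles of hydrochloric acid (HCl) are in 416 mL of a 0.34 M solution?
Moles = Molarity × Volume (L)
Moles = 0.34 M × 0.416 L = 0.1414 mol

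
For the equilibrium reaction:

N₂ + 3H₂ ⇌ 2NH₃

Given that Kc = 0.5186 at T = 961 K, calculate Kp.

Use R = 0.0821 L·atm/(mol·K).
K_p = 8.33e-05

Δn = (moles gaseous products) − (moles gaseous reactants) = -2
T = 961 K; RT = 0.0821 × 961 = 78.8981
Kp = Kc·(RT)^Δn = 0.5186 × (78.8981)^-2 = 0.5186 × 0.000160645 = 8.33e-05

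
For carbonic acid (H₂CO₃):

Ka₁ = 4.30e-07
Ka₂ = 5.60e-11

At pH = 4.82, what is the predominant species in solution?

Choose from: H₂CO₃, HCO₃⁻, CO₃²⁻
H₂CO₃

pKa1 = 6.37, pKa2 = 10.25. Each pKa is the crossover between adjacent species; pH = 4.82 lies in the region where H₂CO₃ predominates.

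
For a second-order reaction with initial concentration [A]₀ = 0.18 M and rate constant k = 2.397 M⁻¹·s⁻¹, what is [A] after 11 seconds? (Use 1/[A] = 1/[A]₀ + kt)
0.0313 M

1/[A] = 1/[A]₀ + k·t = 1/0.18 + (2.397)·(11) = 5.5556 + 26.3670 = 31.9226
[A] = 1/31.9226 = 0.0313 M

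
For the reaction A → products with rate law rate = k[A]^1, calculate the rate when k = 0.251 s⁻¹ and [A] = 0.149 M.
0.0374 M/s

rate = k·[A]^1 = 0.251·(0.149)^1 = 0.251·0.149 = 0.0374 M/s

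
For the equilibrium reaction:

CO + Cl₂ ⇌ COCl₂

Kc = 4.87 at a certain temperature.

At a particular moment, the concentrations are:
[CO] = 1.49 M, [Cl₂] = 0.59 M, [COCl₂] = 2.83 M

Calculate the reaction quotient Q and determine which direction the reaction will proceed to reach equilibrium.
Q = 3.219, Q < K, reaction proceeds forward (toward products)

Q = ([COCl₂]) / ([CO] × [Cl₂])
  = ((2.83)) / ((1.49)·(0.59)) = 2.83/0.8791 = 3.219
Since Q = 3.219 < Kc = 4.87, the reaction proceeds forward (toward products) to reach equilibrium.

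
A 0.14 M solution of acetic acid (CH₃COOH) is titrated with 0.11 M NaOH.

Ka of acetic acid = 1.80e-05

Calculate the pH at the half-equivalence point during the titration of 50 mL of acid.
pH = pKa = 4.74

At the half-equivalence point, [HA] = [A⁻], so by Henderson–Hasselbalch pH = pKa + log(1) = pKa.
pKa = −log(1.80e-05) = 4.74.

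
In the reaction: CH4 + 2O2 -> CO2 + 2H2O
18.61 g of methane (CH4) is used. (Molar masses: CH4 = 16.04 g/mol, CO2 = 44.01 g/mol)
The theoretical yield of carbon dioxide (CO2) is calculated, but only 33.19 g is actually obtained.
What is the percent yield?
Moles of CH4 = 18.61 g ÷ 16.04 g/mol = 1.16022 mol
Mole ratio: 1 mol CO2 / 1 mol CH4
Moles of CO2 = 1.16022 × (1/1) = 1.16022 mol
Theoretical yield = 1.16022 mol × 44.01 g/mol = 51.061 g
Actual yield = 33.19 g
Percent yield = (33.19 / 51.061) × 100% = 65.0%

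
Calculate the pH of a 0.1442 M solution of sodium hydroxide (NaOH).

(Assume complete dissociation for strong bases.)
pH = 13.16

[OH⁻] = 0.1442 M for strong base. pOH = -log[OH⁻] = 0.84, pH = 14 - pOH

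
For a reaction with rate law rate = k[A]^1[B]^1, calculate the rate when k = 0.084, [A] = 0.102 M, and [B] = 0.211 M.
0.001808 M/s

rate = k·[A]^1·[B]^1 = 0.084·(0.102)^1·(0.211)^1 = 0.084·0.102·0.211 = 0.001808 M/s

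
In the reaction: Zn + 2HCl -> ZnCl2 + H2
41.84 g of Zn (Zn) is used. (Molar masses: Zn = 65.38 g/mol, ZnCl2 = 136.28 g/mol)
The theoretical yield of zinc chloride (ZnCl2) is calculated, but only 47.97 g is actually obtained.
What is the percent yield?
Moles of Zn = 41.84 g ÷ 65.38 g/mol = 0.639951 mol
Mole ratio: 1 mol ZnCl2 / 1 mol Zn
Moles of ZnCl2 = 0.639951 × (1/1) = 0.639951 mol
Theoretical yield = 0.639951 mol × 136.28 g/mol = 87.213 g
Actual yield = 47.97 g
Percent yield = (47.97 / 87.213) × 100% = 55.0%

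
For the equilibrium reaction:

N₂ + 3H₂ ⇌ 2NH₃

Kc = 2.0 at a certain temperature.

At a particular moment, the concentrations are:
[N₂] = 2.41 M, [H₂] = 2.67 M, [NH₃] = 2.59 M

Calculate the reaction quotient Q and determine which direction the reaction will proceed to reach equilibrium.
Q = 0.146, Q < K, reaction proceeds forward (toward products)

Q = ([NH₃]^2) / ([N₂] × [H₂]^3)
  = ((2.59)^2) / ((2.41)·(2.67)^3) = 6.7081/45.872 = 0.1462
Since Q = 0.1462 < Kc = 2.0, the reaction proceeds forward (toward products) to reach equilibrium.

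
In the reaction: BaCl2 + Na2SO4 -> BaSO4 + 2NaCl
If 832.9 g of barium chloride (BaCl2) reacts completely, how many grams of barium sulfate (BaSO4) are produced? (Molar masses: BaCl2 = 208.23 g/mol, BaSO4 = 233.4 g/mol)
Moles of BaCl2 = 832.9 g ÷ 208.23 g/mol = 3.9999 mol
Mole ratio: 1 mol BaSO4 / 1 mol BaCl2
Moles of BaSO4 = 3.9999 × (1/1) = 3.9999 mol
Mass of BaSO4 = 3.9999 mol × 233.4 g/mol = 933.6 g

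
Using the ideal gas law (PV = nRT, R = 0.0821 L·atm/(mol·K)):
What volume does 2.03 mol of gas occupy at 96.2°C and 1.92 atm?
T = 96.2°C + 273.15 = 369.35 K
V = nRT/P = (2.03 × 0.0821 × 369.35) / 1.92
V = 32.06 L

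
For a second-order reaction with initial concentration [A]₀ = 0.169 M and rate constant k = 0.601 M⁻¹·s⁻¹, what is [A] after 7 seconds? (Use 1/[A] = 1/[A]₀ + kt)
0.0988 M

1/[A] = 1/[A]₀ + k·t = 1/0.169 + (0.601)·(7) = 5.9172 + 4.2070 = 10.1242
[A] = 1/10.1242 = 0.0988 M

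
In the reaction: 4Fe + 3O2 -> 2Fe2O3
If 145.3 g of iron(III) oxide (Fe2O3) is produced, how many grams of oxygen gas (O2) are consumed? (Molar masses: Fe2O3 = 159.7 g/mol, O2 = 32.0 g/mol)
Moles of Fe2O3 = 145.3 g ÷ 159.7 g/mol = 0.909831 mol
Mole ratio: 3 mol O2 / 2 mol Fe2O3
Moles of O2 = 0.909831 × (3/2) = 1.36475 mol
Mass of O2 = 1.36475 mol × 32.0 g/mol = 43.67 g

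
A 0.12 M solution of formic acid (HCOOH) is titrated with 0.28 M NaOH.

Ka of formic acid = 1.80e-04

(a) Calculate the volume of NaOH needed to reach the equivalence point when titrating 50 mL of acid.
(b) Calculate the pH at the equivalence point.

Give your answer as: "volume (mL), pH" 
V = 21.4 mL, pH = 8.33

(a) At equivalence: moles acid = moles base.
moles acid = 0.12 × 0.05 = 0.006 mol; V_NaOH = 0.006/0.28 = 0.02143 L = 21.4 mL.
(b) At equivalence, all acid → conjugate base A⁻ at [A⁻] = 0.006/0.07143 = 0.084 M.
Kb = Kw/Ka = 1.0e-14/1.80e-04 = 5.556e-11; [OH⁻] = √(Kb·[A⁻]) = 2.160e-06; pOH = 5.67; pH = 14 − pOH = 8.33.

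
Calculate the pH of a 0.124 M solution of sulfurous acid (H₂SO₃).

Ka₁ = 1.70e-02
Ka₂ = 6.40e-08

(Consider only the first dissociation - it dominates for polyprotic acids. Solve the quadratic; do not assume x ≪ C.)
pH = 1.42

x² + Ka₁·x − Ka₁·C = 0 with Ka₁ = 1.70e-02, C = 0.124.
x = (−Ka₁ + √(Ka₁² + 4·Ka₁·C))/2 = 3.8193e-02 M, so pH = 1.42.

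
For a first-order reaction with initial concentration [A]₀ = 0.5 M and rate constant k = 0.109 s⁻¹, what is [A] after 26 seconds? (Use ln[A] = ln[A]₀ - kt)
0.0294 M

ln[A] = ln[A]₀ - k·t = ln(0.5) - (0.109)·(26) = -0.6931 - 2.8340 = -3.5271
[A] = e^(-3.5271) = 0.0294 M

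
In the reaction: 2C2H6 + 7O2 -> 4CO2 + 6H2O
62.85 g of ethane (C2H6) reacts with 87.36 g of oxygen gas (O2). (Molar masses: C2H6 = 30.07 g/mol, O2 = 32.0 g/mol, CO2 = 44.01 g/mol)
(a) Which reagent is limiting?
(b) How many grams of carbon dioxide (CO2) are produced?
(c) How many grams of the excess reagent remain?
(a) O2, (b) 68.66 g, (c) 39.4 g

Moles of C2H6 = 62.85 g ÷ 30.07 g/mol = 2.09012 mol
Moles of O2 = 87.36 g ÷ 32.0 g/mol = 2.73 mol
Moles ÷ coefficient: C2H6: 2.09012/2 = 1.045, O2: 2.73/7 = 0.39
(a) O2 has the smaller value, so O2 is the limiting reagent.
(b) Moles of CO2 = 2.73 mol O2 × (4/7) = 1.56 mol; mass = 1.56 mol × 44.01 g/mol = 68.66 g
(c) C2H6 consumed = 2.73 × (2/7) = 0.78 mol; remaining = 2.09012 − 0.78 = 1.31012 mol; mass = 1.31012 mol × 30.07 g/mol = 39.4 g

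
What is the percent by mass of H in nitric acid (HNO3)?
Mass of H in formula = 1.008 × 1 = 1.008 g/mol
Molar mass = 63.02 g/mol
% H = (1.008/63.02) × 100% = 1.60%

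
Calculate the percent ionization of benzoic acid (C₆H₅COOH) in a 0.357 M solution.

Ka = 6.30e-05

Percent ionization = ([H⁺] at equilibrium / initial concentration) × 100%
Percent ionization = 1.32%

Let x = [H⁺]. Ka = x²/(C - x) ⇒ x² + (6.30e-05)x - (6.30e-05)(0.357) = 0. x = 4.7111e-03. Percent = (4.7111e-03/0.357) × 100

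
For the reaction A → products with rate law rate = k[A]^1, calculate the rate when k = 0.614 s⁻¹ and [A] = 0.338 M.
0.2075 M/s

rate = k·[A]^1 = 0.614·(0.338)^1 = 0.614·0.338 = 0.2075 M/s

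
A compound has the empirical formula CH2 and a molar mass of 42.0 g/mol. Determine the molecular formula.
Empirical formula mass of CH2 = 14.03 g/mol
Multiplier = 42.0 / 14.03 ≈ 3
Molecular formula = (CH2) × 3 = C3H6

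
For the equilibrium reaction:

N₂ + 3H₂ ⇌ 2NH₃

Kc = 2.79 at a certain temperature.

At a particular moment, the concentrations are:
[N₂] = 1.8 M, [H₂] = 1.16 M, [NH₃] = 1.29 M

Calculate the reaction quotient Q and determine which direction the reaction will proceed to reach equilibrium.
Q = 0.592, Q < K, reaction proceeds forward (toward products)

Q = ([NH₃]^2) / ([N₂] × [H₂]^3)
  = ((1.29)^2) / ((1.8)·(1.16)^3) = 1.6641/2.8096 = 0.5923
Since Q = 0.5923 < Kc = 2.79, the reaction proceeds forward (toward products) to reach equilibrium.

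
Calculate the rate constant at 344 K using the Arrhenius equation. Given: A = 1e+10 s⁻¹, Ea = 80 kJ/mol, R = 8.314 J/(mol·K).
7.11e-03 s⁻¹

k = A·exp(-Ea/(R·T)) = 1e+10·exp(-80000/(8.314·344)) = 1e+10·exp(-27.9719) = 1e+10·7.1117e-13 = 7.11e-03 s⁻¹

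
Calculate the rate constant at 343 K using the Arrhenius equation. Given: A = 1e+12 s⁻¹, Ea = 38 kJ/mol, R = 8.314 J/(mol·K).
1.63e+06 s⁻¹

k = A·exp(-Ea/(R·T)) = 1e+12·exp(-38000/(8.314·343)) = 1e+12·exp(-13.3254) = 1e+12·1.6325e-06 = 1.63e+06 s⁻¹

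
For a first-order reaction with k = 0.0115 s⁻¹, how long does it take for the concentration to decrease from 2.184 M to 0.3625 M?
156.16 s

From ln[A] = ln[A]₀ - k·t: t = ln([A]₀/[A])/k = ln(2.184/0.3625)/0.0115 = ln(6.0248)/0.0115 = 1.7959/0.0115 = 156.16 s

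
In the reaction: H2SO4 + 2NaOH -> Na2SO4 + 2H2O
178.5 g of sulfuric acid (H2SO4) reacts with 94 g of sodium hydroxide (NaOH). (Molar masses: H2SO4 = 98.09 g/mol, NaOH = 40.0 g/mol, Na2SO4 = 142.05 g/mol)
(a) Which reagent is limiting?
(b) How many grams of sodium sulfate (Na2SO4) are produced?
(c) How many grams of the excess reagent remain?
(a) NaOH, (b) 166.9 g, (c) 63.24 g

Moles of H2SO4 = 178.5 g ÷ 98.09 g/mol = 1.81976 mol
Moles of NaOH = 94 g ÷ 40.0 g/mol = 2.35 mol
Moles ÷ coefficient: H2SO4: 1.81976/1 = 1.82, NaOH: 2.35/2 = 1.175
(a) NaOH has the smaller value, so NaOH is the limiting reagent.
(b) Moles of Na2SO4 = 2.35 mol NaOH × (1/2) = 1.175 mol; mass = 1.175 mol × 142.05 g/mol = 166.9 g
(c) H2SO4 consumed = 2.35 × (1/2) = 1.175 mol; remaining = 1.81976 − 1.175 = 0.644757 mol; mass = 0.644757 mol × 98.09 g/mol = 63.24 g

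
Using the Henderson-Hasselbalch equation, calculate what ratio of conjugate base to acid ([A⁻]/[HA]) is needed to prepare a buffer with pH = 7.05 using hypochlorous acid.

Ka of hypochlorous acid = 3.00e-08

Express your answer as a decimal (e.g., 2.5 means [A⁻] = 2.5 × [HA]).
[A⁻]/[HA] = 0.337

pKa = −log(3.00e-08) = 7.5229. pH = pKa + log([A⁻]/[HA]). 7.05 = 7.5229 + log(ratio). log(ratio) = 7.05 − 7.5229 = -0.4729. ratio = 10^(-0.4729) = 0.337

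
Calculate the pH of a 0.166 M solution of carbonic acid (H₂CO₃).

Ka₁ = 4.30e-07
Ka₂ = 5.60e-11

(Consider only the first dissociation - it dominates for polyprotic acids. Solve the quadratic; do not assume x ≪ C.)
pH = 3.57

x² + Ka₁·x − Ka₁·C = 0 with Ka₁ = 4.30e-07, C = 0.166.
x = (−Ka₁ + √(Ka₁² + 4·Ka₁·C))/2 = 2.6696e-04 M, so pH = 3.57.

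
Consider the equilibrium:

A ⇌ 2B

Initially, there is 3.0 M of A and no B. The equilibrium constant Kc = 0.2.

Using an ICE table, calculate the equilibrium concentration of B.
[B] = 0.726 M

ICE: [A] = 3.0 − x, [B] = 2x.
Kc = (2x)²/(3.0 − x) = 0.2 ⇒ 4x² + 0.2x − 0.6 = 0.
x = (−0.2 + √(0.2² + 4·4·0.6))/(2·4) = (−0.2 + √9.64)/8 = 0.3631.
[B] = 2x = 0.726 M.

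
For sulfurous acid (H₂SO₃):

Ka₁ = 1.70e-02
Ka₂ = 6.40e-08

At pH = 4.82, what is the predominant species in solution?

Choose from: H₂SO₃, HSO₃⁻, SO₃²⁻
HSO₃⁻

pKa1 = 1.77, pKa2 = 7.19. Each pKa is the crossover between adjacent species; pH = 4.82 lies in the region where HSO₃⁻ predominates.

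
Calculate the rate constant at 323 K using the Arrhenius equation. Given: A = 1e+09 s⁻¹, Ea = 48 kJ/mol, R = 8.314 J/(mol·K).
1.73e+01 s⁻¹

k = A·exp(-Ea/(R·T)) = 1e+09·exp(-48000/(8.314·323)) = 1e+09·exp(-17.8743) = 1e+09·1.7270e-08 = 1.73e+01 s⁻¹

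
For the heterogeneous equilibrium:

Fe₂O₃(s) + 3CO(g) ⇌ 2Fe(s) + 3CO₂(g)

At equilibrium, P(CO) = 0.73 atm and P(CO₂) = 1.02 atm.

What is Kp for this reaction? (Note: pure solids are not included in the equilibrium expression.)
K_p = 2.728

Solids (Fe₂O₃, Fe) are excluded.
Kp = P(CO₂)³/P(CO)³ = (1.02)³/(0.73)³ = 1.061/0.389 = 2.728.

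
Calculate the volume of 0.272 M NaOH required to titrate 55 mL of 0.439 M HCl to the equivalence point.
V_{base} = 88.8 mL

At equivalence: moles acid = moles base.
moles HCl = 0.439 M × 0.055 L = 0.024145 mol
V_NaOH = 0.024145 mol ÷ 0.272 M = 0.08877 L = 88.8 mL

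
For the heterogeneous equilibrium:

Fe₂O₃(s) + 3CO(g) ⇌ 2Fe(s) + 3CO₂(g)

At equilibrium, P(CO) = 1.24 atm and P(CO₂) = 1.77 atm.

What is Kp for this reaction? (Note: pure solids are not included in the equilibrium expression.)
K_p = 2.908

Solids (Fe₂O₃, Fe) are excluded.
Kp = P(CO₂)³/P(CO)³ = (1.77)³/(1.24)³ = 5.545/1.907 = 2.908.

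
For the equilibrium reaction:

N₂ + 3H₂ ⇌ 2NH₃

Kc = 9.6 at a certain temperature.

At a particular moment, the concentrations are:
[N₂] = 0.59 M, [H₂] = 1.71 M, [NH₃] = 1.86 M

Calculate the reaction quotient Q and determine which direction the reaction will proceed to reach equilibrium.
Q = 1.173, Q < K, reaction proceeds forward (toward products)

Q = ([NH₃]^2) / ([N₂] × [H₂]^3)
  = ((1.86)^2) / ((0.59)·(1.71)^3) = 3.4596/2.9501 = 1.173
Since Q = 1.173 < Kc = 9.6, the reaction proceeds forward (toward products) to reach equilibrium.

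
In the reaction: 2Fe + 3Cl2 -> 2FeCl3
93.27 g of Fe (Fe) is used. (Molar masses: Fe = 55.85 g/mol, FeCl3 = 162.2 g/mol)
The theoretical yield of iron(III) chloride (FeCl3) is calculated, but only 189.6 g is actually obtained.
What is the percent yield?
Moles of Fe = 93.27 g ÷ 55.85 g/mol = 1.67001 mol
Mole ratio: 2 mol FeCl3 / 2 mol Fe
Moles of FeCl3 = 1.67001 × (2/2) = 1.67001 mol
Theoretical yield = 1.67001 mol × 162.2 g/mol = 270.88 g
Actual yield = 189.6 g
Percent yield = (189.6 / 270.88) × 100% = 70.0%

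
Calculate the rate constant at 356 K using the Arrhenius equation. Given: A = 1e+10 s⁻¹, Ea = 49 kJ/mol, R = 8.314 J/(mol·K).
6.46e+02 s⁻¹

k = A·exp(-Ea/(R·T)) = 1e+10·exp(-49000/(8.314·356)) = 1e+10·exp(-16.5553) = 1e+10·6.4586e-08 = 6.46e+02 s⁻¹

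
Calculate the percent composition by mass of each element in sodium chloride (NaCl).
Na: 39.34%, Cl: 60.66%

Molar mass of NaCl = 58.44 g/mol
% Na = (1 × 22.99) / 58.44 × 100% = 22.99 / 58.44 × 100% = 39.34%
% Cl = (1 × 35.45) / 58.44 × 100% = 35.45 / 58.44 × 100% = 60.66%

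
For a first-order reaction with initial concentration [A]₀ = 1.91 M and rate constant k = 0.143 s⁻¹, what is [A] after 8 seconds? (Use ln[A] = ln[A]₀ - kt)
0.6084 M

ln[A] = ln[A]₀ - k·t = ln(1.91) - (0.143)·(8) = 0.6471 - 1.1440 = -0.4969
[A] = e^(-0.4969) = 0.6084 M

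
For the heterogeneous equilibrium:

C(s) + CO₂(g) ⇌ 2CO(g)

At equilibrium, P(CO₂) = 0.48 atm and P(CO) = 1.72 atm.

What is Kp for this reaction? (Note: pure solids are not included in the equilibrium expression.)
K_p = 6.163

Solid C is excluded.
Kp = P(CO)²/P(CO₂) = (1.72)²/0.48 = 2.958/0.48 = 6.163.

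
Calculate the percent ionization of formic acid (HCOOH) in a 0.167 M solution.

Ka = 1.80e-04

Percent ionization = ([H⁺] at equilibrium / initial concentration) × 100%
Percent ionization = 3.23%

Let x = [H⁺]. Ka = x²/(C - x) ⇒ x² + (1.80e-04)x - (1.80e-04)(0.167) = 0. x = 5.3934e-03. Percent = (5.3934e-03/0.167) × 100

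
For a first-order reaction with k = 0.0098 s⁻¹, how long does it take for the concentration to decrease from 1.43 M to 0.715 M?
70.73 s

From ln[A] = ln[A]₀ - k·t: t = ln([A]₀/[A])/k = ln(1.43/0.715)/0.0098 = ln(2.0000)/0.0098 = 0.6931/0.0098 = 70.73 s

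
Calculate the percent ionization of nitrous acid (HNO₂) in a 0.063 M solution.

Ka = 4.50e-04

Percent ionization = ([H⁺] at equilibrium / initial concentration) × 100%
Percent ionization = 8.1%

Let x = [H⁺]. Ka = x²/(C - x) ⇒ x² + (4.50e-04)x - (4.50e-04)(0.063) = 0. x = 5.1042e-03. Percent = (5.1042e-03/0.063) × 100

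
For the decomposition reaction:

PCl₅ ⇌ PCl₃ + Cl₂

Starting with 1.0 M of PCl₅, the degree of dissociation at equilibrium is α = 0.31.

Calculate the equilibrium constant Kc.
K_c = 0.1393

x = α·[A]₀ = 0.31 × 1.0 = 0.31 M dissociated.
At eq: [PCl₅] = 1.0 − 0.31 = 0.69 M; [PCl₃] = [Cl₂] = x = 0.31 M.
Kc = [PCl₃][Cl₂]/[PCl₅] = (0.31)²/0.69 = 0.1393.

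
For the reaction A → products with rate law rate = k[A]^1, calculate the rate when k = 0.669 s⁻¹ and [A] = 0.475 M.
0.3178 M/s

rate = k·[A]^1 = 0.669·(0.475)^1 = 0.669·0.475 = 0.3178 M/s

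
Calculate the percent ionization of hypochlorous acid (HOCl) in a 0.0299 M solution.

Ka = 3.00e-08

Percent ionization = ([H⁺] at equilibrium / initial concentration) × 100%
Percent ionization = 0.1%

Let x = [H⁺]. Ka = x²/(C - x) ⇒ x² + (3.00e-08)x - (3.00e-08)(0.0299) = 0. x = 2.9935e-05. Percent = (2.9935e-05/0.0299) × 100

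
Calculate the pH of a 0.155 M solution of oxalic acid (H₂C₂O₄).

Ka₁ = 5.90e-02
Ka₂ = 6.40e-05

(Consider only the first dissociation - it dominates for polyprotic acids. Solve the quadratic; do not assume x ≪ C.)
pH = 1.15

x² + Ka₁·x − Ka₁·C = 0 with Ka₁ = 5.90e-02, C = 0.155.
x = (−Ka₁ + √(Ka₁² + 4·Ka₁·C))/2 = 7.0576e-02 M, so pH = 1.15.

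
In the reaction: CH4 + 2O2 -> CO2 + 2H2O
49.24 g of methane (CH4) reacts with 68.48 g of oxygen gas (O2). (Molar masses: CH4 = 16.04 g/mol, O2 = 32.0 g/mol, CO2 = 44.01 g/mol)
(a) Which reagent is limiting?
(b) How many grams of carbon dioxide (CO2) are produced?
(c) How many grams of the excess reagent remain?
(a) O2, (b) 47.09 g, (c) 32.08 g

Moles of CH4 = 49.24 g ÷ 16.04 g/mol = 3.06983 mol
Moles of O2 = 68.48 g ÷ 32.0 g/mol = 2.14 mol
Moles ÷ coefficient: CH4: 3.06983/1 = 3.07, O2: 2.14/2 = 1.07
(a) O2 has the smaller value, so O2 is the limiting reagent.
(b) Moles of CO2 = 2.14 mol O2 × (1/2) = 1.07 mol; mass = 1.07 mol × 44.01 g/mol = 47.09 g
(c) CH4 consumed = 2.14 × (1/2) = 1.07 mol; remaining = 3.06983 − 1.07 = 1.99983 mol; mass = 1.99983 mol × 16.04 g/mol = 32.08 g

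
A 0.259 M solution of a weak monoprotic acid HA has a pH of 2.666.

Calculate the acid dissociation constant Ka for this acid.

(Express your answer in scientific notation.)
K_a = 1.81e-05

[H⁺] = 10^(−pH) = 10^(−2.666) = 2.158e-03 M. For HA ⇌ H⁺ + A⁻, Ka = x²/(C − x) = (2.158e-03)²/(0.259 − 2.158e-03) = 1.81e-05.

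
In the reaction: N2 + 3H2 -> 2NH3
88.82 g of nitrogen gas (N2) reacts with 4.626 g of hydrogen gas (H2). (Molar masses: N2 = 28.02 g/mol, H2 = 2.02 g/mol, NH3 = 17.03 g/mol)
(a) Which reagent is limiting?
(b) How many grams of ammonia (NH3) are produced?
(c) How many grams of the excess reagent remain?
(a) H2, (b) 26 g, (c) 67.43 g

Moles of N2 = 88.82 g ÷ 28.02 g/mol = 3.16988 mol
Moles of H2 = 4.626 g ÷ 2.02 g/mol = 2.2901 mol
Moles ÷ coefficient: N2: 3.16988/1 = 3.17, H2: 2.2901/3 = 0.7634
(a) H2 has the smaller value, so H2 is the limiting reagent.
(b) Moles of NH3 = 2.2901 mol H2 × (2/3) = 1.52673 mol; mass = 1.52673 mol × 17.03 g/mol = 26 g
(c) N2 consumed = 2.2901 × (1/3) = 0.763366 mol; remaining = 3.16988 − 0.763366 = 2.40651 mol; mass = 2.40651 mol × 28.02 g/mol = 67.43 g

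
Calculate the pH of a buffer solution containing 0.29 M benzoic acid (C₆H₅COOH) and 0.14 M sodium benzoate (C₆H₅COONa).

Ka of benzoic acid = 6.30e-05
pH = 3.88

pKa = -log(6.30e-05) = 4.20. pH = pKa + log([A⁻]/[HA]) = 4.20 + log(0.14/0.29)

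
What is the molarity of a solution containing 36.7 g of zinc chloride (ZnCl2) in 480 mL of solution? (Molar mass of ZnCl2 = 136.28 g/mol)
Moles of ZnCl2 = 36.7 g ÷ 136.28 g/mol = 0.269299 mol
Volume = 480 mL = 0.48 L
Molarity = 0.269299 mol ÷ 0.48 L = 0.561 M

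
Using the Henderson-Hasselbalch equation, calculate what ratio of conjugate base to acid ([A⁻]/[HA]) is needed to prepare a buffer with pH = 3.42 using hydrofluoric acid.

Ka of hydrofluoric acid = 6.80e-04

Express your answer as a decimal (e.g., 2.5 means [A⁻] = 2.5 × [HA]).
[A⁻]/[HA] = 1.789

pKa = −log(6.80e-04) = 3.1675. pH = pKa + log([A⁻]/[HA]). 3.42 = 3.1675 + log(ratio). log(ratio) = 3.42 − 3.1675 = 0.2525. ratio = 10^(0.2525) = 1.789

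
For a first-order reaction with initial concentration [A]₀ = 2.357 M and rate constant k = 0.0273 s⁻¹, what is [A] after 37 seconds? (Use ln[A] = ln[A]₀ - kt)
0.8584 M

ln[A] = ln[A]₀ - k·t = ln(2.357) - (0.0273)·(37) = 0.8574 - 1.0101 = -0.1527
[A] = e^(-0.1527) = 0.8584 M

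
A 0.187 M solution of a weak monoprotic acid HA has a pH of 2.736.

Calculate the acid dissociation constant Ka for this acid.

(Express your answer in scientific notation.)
K_a = 1.82e-05

[H⁺] = 10^(−pH) = 10^(−2.736) = 1.837e-03 M. For HA ⇌ H⁺ + A⁻, Ka = x²/(C − x) = (1.837e-03)²/(0.187 − 1.837e-03) = 1.82e-05.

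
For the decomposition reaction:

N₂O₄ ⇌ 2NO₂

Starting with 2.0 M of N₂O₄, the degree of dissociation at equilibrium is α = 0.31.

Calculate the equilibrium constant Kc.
K_c = 1.1142

x = α·[A]₀ = 0.31 × 2.0 = 0.62 M dissociated.
At eq: [N₂O₄] = 2.0 − 0.62 = 1.38 M; [NO₂] = 2x = 1.24 M.
Kc = [NO₂]²/[N₂O₄] = (1.24)²/1.38 = 1.114.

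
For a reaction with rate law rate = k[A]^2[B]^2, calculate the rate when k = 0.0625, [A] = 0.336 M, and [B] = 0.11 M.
8.538e-05 M/s

rate = k·[A]^2·[B]^2 = 0.0625·(0.336)^2·(0.11)^2 = 0.0625·0.112896·0.0121 = 8.538e-05 M/s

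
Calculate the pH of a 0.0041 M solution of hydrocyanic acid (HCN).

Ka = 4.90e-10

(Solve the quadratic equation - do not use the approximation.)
pH = 5.85

x² + Ka×x - Ka×C = 0. Using quadratic formula: [H⁺] = 1.4171e-06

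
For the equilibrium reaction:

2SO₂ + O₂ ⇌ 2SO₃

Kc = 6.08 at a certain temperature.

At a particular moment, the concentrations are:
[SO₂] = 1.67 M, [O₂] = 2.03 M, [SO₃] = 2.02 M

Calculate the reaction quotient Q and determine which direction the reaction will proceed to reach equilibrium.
Q = 0.721, Q < K, reaction proceeds forward (toward products)

Q = ([SO₃]^2) / ([SO₂]^2 × [O₂])
  = ((2.02)^2) / ((1.67)^2·(2.03)) = 4.0804/5.6615 = 0.7207
Since Q = 0.7207 < Kc = 6.08, the reaction proceeds forward (toward products) to reach equilibrium.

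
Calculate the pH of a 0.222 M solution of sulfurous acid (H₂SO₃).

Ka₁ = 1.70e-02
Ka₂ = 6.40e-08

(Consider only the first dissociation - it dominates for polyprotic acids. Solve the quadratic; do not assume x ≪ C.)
pH = 1.27

x² + Ka₁·x − Ka₁·C = 0 with Ka₁ = 1.70e-02, C = 0.222.
x = (−Ka₁ + √(Ka₁² + 4·Ka₁·C))/2 = 5.3518e-02 M, so pH = 1.27.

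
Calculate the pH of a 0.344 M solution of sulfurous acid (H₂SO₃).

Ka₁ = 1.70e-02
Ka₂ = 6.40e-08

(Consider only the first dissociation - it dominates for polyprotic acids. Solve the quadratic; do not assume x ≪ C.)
pH = 1.16

x² + Ka₁·x − Ka₁·C = 0 with Ka₁ = 1.70e-02, C = 0.344.
x = (−Ka₁ + √(Ka₁² + 4·Ka₁·C))/2 = 6.8443e-02 M, so pH = 1.16.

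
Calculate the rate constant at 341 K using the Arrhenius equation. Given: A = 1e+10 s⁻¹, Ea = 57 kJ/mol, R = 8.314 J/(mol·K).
1.86e+01 s⁻¹

k = A·exp(-Ea/(R·T)) = 1e+10·exp(-57000/(8.314·341)) = 1e+10·exp(-20.1053) = 1e+10·1.8552e-09 = 1.86e+01 s⁻¹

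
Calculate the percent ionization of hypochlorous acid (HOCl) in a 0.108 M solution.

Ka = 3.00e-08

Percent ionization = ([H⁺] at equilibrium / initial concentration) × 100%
Percent ionization = 0.0527%

Let x = [H⁺]. Ka = x²/(C - x) ⇒ x² + (3.00e-08)x - (3.00e-08)(0.108) = 0. x = 5.6906e-05. Percent = (5.6906e-05/0.108) × 100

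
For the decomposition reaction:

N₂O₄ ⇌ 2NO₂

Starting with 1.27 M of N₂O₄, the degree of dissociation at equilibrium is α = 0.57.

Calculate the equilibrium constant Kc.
K_c = 3.8384

x = α·[A]₀ = 0.57 × 1.27 = 0.7239 M dissociated.
At eq: [N₂O₄] = 1.27 − 0.7239 = 0.5461 M; [NO₂] = 2x = 1.448 M.
Kc = [NO₂]²/[N₂O₄] = (1.448)²/0.5461 = 3.838.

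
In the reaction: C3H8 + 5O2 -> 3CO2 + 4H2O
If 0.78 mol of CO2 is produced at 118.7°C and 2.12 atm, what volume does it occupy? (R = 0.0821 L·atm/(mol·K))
T = 118.7°C + 273.15 = 391.85 K
V = nRT/P = (0.78 × 0.0821 × 391.85) / 2.12
V = 11.84 L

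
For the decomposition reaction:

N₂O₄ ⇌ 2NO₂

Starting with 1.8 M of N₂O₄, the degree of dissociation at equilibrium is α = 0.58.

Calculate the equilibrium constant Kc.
K_c = 5.7669

x = α·[A]₀ = 0.58 × 1.8 = 1.044 M dissociated.
At eq: [N₂O₄] = 1.8 − 1.044 = 0.756 M; [NO₂] = 2x = 2.088 M.
Kc = [NO₂]²/[N₂O₄] = (2.088)²/0.756 = 5.767.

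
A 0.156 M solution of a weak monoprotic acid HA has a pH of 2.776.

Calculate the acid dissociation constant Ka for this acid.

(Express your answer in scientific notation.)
K_a = 1.82e-05

[H⁺] = 10^(−pH) = 10^(−2.776) = 1.675e-03 M. For HA ⇌ H⁺ + A⁻, Ka = x²/(C − x) = (1.675e-03)²/(0.156 − 1.675e-03) = 1.82e-05.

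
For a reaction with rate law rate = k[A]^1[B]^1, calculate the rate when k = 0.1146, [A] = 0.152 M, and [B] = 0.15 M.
0.002613 M/s

rate = k·[A]^1·[B]^1 = 0.1146·(0.152)^1·(0.15)^1 = 0.1146·0.152·0.15 = 0.002613 M/s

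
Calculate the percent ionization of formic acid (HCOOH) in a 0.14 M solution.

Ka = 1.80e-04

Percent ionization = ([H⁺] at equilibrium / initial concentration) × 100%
Percent ionization = 3.52%

Let x = [H⁺]. Ka = x²/(C - x) ⇒ x² + (1.80e-04)x - (1.80e-04)(0.14) = 0. x = 4.9308e-03. Percent = (4.9308e-03/0.14) × 100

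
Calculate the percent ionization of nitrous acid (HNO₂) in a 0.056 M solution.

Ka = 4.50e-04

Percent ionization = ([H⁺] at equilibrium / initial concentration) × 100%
Percent ionization = 8.57%

Let x = [H⁺]. Ka = x²/(C - x) ⇒ x² + (4.50e-04)x - (4.50e-04)(0.056) = 0. x = 4.8000e-03. Percent = (4.8000e-03/0.056) × 100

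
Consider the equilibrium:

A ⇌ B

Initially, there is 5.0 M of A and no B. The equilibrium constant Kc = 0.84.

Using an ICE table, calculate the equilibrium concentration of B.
[B] = 2.283 M

ICE: [A] = 5.0 − x, [B] = x.
Kc = x/(5.0 − x) = 0.84 ⇒ x = 0.84·5.0/(1 + 0.84) = 4.2/1.84 = 2.283.
[B] = x = 2.283 M.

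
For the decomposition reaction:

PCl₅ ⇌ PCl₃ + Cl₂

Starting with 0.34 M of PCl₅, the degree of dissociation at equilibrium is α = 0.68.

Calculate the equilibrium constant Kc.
K_c = 0.4913

x = α·[A]₀ = 0.68 × 0.34 = 0.2312 M dissociated.
At eq: [PCl₅] = 0.34 − 0.2312 = 0.1088 M; [PCl₃] = [Cl₂] = x = 0.2312 M.
Kc = [PCl₃][Cl₂]/[PCl₅] = (0.2312)²/0.1088 = 0.4913.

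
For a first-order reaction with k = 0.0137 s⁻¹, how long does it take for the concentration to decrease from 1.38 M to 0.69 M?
50.59 s

From ln[A] = ln[A]₀ - k·t: t = ln([A]₀/[A])/k = ln(1.38/0.69)/0.0137 = ln(2.0000)/0.0137 = 0.6931/0.0137 = 50.59 s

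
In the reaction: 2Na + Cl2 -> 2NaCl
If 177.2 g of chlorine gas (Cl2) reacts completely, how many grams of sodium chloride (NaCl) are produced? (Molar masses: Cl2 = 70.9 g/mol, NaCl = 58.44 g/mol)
Moles of Cl2 = 177.2 g ÷ 70.9 g/mol = 2.49929 mol
Mole ratio: 2 mol NaCl / 1 mol Cl2
Moles of NaCl = 2.49929 × (2/1) = 4.99859 mol
Mass of NaCl = 4.99859 mol × 58.44 g/mol = 292.1 g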